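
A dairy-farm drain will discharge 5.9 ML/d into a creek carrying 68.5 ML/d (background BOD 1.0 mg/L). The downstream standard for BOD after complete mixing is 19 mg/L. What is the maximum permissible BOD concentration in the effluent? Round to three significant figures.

At the limit, (Qr·Cr + Qe·Cₑ)/(Qr + Qe) = 19:
Cₑ = (74.40·19 − 68.50·1.000) / 5.900 = 228.0 mg/L.

228 mg/L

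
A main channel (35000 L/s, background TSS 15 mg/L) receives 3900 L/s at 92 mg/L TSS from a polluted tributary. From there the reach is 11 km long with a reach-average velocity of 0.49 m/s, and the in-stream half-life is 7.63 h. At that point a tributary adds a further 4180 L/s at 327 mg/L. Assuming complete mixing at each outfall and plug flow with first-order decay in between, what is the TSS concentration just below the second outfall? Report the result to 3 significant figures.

After mixing, C = (35000·15.00 + 3900·92.00) / 38900 = 883800/38900 = 22.72 mg/L; combined flow 38900 L/s.
Travel time t = 11·1000 / 0.49 = 22450 s = 6.236 h.
Half-life 7.63 h → k = ln 2 / 7.63 = 0.09084 h⁻¹ = 2.180 d⁻¹.
First-order decay: C = 22.72·exp(−k·t) = 22.72·0.5675 = 12.89 mg/L.
At the second outfall, C = (38900·12.89 + 4180·327.0) / (38900 + 4180) = 43.37 mg/L.

43.4 mg/L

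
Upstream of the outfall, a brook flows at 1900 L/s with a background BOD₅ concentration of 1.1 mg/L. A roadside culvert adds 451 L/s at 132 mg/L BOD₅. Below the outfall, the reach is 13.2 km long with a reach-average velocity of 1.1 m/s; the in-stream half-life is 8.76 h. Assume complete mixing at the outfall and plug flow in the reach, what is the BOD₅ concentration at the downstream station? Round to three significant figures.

Flow-weighted average: C = (1900·1.100 + 451.0·132.0) / 2351 = 61620/2351 = 26.21 mg/L.
Travel time t = 13.2·1000 / 1.1 = 12000 s = 3.333 h.
Half-life 8.76 h → k = ln 2 / 8.76 = 0.07913 h⁻¹ = 1.899 d⁻¹.
Decay over the reach: 26.21·exp(−kt) = 26.21·0.7682 = 20.13 mg/L.

20.1 mg/L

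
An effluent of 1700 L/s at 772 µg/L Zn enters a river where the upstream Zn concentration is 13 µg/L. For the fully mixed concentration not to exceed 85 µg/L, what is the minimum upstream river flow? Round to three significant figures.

16200 L/s

Set C_mix = 85: (Q·13.00 + 1700·772.0) / (Q + 1700) = 85
→ Q = 1700·(772.0 − 85)/(85 − 13.00) = 16220 L/s.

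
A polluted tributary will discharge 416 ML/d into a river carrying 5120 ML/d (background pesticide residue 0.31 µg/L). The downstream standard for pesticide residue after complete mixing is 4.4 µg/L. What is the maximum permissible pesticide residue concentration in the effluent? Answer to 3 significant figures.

54.7 µg/L

At the limit, (Qr·Cr + Qe·Cₑ)/(Qr + Qe) = 4.4:
Cₑ = (5536·4.4 − 5120·0.3100) / 416.0 = 54.74 µg/L.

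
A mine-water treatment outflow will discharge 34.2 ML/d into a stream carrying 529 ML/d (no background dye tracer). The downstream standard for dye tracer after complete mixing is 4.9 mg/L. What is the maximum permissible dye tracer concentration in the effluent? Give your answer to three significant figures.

At the limit, (Qr·Cr + Qe·Cₑ)/(Qr + Qe) = 4.9:
Cₑ = (563.2·4.9 − 529.0·0) / 34.20 = 80.69 mg/L.

80.7 mg/L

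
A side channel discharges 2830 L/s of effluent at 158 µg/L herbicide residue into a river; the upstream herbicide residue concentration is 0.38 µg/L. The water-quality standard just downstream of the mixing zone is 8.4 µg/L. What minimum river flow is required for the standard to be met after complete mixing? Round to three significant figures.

Set C_mix = 8.4: (Q·0.3800 + 2830·158.0) / (Q + 2830) = 8.4
→ Q = 2830·(158.0 − 8.4)/(8.4 − 0.3800) = 52790 L/s.

52800 L/s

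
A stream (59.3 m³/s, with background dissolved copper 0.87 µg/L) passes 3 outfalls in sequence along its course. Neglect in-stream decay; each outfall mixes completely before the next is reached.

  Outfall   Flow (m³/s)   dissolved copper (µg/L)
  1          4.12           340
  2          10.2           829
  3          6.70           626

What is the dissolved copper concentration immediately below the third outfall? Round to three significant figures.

176 µg/L

Outfall 1: combined Q = 63.42 m³/s; C = (59.30·0.8700 + 4.120·340.0)/63.42 = 22.90 µg/L.
Outfall 2: combined Q = 73.62 m³/s; C = (63.42·22.90 + 10.20·829.0)/73.62 = 134.6 µg/L.
Outfall 3: combined Q = 80.32 m³/s; C = (73.62·134.6 + 6.700·626.0)/80.32 = 175.6 µg/L.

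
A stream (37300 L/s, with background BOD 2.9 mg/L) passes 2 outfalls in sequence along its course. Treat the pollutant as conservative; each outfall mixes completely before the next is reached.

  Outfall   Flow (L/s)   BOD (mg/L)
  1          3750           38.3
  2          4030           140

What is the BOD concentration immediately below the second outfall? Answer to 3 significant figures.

Outfall 1: combined Q = 41050 L/s; C = (37300·2.900 + 3750·38.30)/41050 = 6.134 mg/L.
Outfall 2: combined Q = 45080 L/s; C = (41050·6.134 + 4030·140.0)/45080 = 18.10 mg/L.

18.1 mg/L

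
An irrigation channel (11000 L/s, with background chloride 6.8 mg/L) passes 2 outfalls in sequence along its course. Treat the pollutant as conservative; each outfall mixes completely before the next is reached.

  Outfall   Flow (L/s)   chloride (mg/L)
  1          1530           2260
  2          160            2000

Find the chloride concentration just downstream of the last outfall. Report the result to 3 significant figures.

After outfall 1: Q = 11000 + 1530 = 12530 L/s; C = (11000·6.800 + 1530·2260)/12530 = 281.9 mg/L.
After outfall 2: Q = 12530 + 160.0 = 12690 L/s; C = (12530·281.9 + 160.0·2000)/12690 = 303.6 mg/L.

304 mg/L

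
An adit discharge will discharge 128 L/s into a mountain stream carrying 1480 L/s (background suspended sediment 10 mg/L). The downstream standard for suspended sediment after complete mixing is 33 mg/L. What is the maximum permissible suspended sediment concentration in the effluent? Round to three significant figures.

At the limit, (Qr·Cr + Qe·Cₑ)/(Qr + Qe) = 33:
Cₑ = (1608·33 − 1480·10.00) / 128.0 = 298.9 mg/L.

299 mg/L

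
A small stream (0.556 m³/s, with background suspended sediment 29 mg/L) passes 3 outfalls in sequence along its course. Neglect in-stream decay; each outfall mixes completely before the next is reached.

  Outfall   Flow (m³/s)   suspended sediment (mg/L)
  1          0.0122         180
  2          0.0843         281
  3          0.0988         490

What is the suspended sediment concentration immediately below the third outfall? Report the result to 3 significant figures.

120 mg/L

Below outfall 1: Q → 0.5682 m³/s, C = (0.5560·29.00 + 0.01220·180.0)/0.5682 = 32.24 mg/L.
Below outfall 2: Q → 0.6525 m³/s, C = (0.5682·32.24 + 0.08430·281.0)/0.6525 = 64.38 mg/L.
Below outfall 3: Q → 0.7513 m³/s, C = (0.6525·64.38 + 0.09880·490.0)/0.7513 = 120.4 mg/L.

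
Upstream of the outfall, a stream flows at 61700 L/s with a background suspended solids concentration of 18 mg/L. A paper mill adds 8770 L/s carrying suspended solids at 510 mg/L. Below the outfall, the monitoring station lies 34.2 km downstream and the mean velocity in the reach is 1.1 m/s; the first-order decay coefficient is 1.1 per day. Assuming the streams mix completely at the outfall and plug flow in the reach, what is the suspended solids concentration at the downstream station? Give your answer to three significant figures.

Conservation of mass: C = (61700·18.00 + 8770·510.0) / 70470 = 5583000/70470 = 79.23 mg/L.
Travel time t = 34.2·1000 / 1.1 = 31090 s = 8.636 h.
Decay over the reach: 79.23·exp(−kt) = 79.23·0.6731 = 53.33 mg/L.

53.3 mg/L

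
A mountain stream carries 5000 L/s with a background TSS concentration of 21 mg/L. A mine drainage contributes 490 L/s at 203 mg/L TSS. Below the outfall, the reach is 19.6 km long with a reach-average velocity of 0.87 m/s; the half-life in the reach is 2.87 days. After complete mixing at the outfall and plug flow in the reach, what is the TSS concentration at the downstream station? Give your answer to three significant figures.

Mass balance: C = (5000·21.00 + 490.0·203.0) / 5490 = 204500/5490 = 37.24 mg/L.
Travel time t = 19.6·1000 / 0.87 = 22530 s = 6.258 h.
Half-life 2.87 d → k = ln 2 / 2.87 = 0.2415 d⁻¹.
Applying C = C₀e^(−kt): 37.24 × 0.9390 = 34.97 mg/L.

35.0 mg/L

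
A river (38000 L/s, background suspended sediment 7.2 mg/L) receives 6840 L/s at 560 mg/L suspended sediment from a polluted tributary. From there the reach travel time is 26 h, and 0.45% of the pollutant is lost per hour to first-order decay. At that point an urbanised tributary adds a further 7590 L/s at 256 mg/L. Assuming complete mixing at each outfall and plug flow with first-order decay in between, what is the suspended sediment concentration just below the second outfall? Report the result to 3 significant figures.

Mixed concentration C = ΣQC/ΣQ = (38000·7.200 + 6840·560.0) / 44840 = 4104000/44840 = 91.53 mg/L; combined flow 44840 L/s.
0.45%/h lost → k = −ln(1 − 0.0045) = 0.004510 h⁻¹.
Applying C = C₀e^(−kt): 91.53 × 0.8894 = 81.40 mg/L.
At the second outfall, C = (44840·81.40 + 7590·256.0) / (44840 + 7590) = 106.7 mg/L.

107 mg/L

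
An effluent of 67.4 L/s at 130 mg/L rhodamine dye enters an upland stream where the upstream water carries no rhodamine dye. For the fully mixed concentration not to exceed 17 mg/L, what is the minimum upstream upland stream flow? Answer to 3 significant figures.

448 L/s

Set C_mix = 17: (Q·0 + 67.40·130.0) / (Q + 67.40) = 17
→ Q = 67.40·(130.0 − 17)/(17 − 0) = 448.0 L/s.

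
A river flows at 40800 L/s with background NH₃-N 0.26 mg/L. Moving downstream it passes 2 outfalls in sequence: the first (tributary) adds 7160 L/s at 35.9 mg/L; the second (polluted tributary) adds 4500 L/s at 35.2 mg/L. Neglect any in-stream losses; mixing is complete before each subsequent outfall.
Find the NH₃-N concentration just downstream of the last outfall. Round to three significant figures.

Below outfall 1: Q → 47960 L/s, C = (40800·0.2600 + 7160·35.90)/47960 = 5.581 mg/L.
Below outfall 2: Q → 52460 L/s, C = (47960·5.581 + 4500·35.20)/52460 = 8.121 mg/L.

8.12 mg/L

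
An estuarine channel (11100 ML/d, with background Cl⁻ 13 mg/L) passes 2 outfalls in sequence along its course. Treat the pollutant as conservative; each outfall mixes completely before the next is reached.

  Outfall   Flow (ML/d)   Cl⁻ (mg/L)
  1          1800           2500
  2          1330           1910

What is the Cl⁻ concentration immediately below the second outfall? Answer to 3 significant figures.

505 mg/L

Below outfall 1: Q → 12900 ML/d, C = (11100·13.00 + 1800·2500)/12900 = 360.0 mg/L.
Below outfall 2: Q → 14230 ML/d, C = (12900·360.0 + 1330·1910)/14230 = 504.9 mg/L.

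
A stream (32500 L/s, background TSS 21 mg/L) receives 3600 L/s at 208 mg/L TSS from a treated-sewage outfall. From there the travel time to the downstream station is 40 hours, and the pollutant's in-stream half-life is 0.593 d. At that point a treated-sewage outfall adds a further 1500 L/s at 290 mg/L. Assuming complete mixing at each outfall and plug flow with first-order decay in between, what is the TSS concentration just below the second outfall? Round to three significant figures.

17.0 mg/L

Mass balance: C = (32500·21.00 + 3600·208.0) / 36100 = 1431000/36100 = 39.65 mg/L; combined flow 36100 L/s.
Half-life 0.593 d → k = ln 2 / 0.593 = 1.169 d⁻¹.
After decay, C = 39.65 × e^(−kt) = 39.65 × 0.1425 = 5.651 mg/L.
Second outfall: C = (36100·5.651 + 1500·290.0)/37600 = 17.00 mg/L.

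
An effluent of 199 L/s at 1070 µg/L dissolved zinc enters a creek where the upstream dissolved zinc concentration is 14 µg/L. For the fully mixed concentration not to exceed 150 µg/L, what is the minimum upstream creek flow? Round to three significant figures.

Set C_mix = 150: (Q·14.00 + 199.0·1070) / (Q + 199.0) = 150
→ Q = 199.0·(1070 − 150)/(150 − 14.00) = 1346 L/s.

1350 L/s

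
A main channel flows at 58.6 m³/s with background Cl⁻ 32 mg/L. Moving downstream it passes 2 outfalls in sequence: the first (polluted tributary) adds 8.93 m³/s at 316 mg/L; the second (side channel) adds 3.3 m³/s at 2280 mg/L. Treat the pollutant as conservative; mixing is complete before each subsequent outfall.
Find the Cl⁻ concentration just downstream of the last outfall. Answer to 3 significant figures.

Below outfall 1: Q → 67.53 m³/s, C = (58.60·32.00 + 8.930·316.0)/67.53 = 69.56 mg/L.
Below outfall 2: Q → 70.83 m³/s, C = (67.53·69.56 + 3.300·2280)/70.83 = 172.5 mg/L.

173 mg/L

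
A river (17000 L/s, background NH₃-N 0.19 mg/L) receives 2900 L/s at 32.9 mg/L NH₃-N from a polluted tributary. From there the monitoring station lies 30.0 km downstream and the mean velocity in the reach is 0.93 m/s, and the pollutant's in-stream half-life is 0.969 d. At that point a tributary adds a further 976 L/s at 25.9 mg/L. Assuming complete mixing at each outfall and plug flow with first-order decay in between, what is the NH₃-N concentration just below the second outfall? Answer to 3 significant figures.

After mixing, C = (17000·0.1900 + 2900·32.90) / 19900 = 98640/19900 = 4.957 mg/L; combined flow 19900 L/s.
Travel time t = 30.0·1000 / 0.93 = 32260 s = 8.961 h.
Half-life 0.969 d → k = ln 2 / 0.969 = 0.7153 d⁻¹.
Decay over the reach: 4.957·exp(−kt) = 4.957·0.7656 = 3.795 mg/L.
Second outfall: C = (19900·3.795 + 976.0·25.90)/20880 = 4.828 mg/L.

4.83 mg/L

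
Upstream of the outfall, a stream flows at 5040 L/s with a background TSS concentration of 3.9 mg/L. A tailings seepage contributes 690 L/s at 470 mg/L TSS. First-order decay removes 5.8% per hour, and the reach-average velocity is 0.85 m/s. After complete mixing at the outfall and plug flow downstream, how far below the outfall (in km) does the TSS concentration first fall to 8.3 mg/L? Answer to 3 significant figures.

101 km

Mixed concentration C = ΣQC/ΣQ = (5040·3.900 + 690.0·470.0) / 5730 = 344000/5730 = 60.03 mg/L.
5.8%/h lost → k = −ln(1 − 0.058) = 0.05975 h⁻¹.
Set 60.03·exp(−k·t) = 8.3 → t = ln(60.03/8.3)/k = 119200 s = 33.11 h.
Distance = v·t = 0.85·119200 = 101300 m = 101.3 km.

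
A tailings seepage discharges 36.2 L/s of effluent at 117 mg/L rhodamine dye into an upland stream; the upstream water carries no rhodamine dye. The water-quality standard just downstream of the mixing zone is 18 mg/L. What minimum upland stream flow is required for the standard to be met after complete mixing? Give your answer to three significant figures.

Set C_mix = 18: (Q·0 + 36.20·117.0) / (Q + 36.20) = 18
→ Q = 36.20·(117.0 − 18)/(18 − 0) = 199.1 L/s.

199 L/s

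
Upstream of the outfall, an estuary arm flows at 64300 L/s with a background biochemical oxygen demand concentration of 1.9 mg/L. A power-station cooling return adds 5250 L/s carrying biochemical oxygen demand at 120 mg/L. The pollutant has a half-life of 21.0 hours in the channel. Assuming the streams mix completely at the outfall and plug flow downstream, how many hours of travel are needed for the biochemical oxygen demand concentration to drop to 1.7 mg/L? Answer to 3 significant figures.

After mixing, C = (64300·1.900 + 5250·120.0) / 69550 = 752200/69550 = 10.81 mg/L.
Half-life 21.0 h → k = ln 2 / 21.0 = 0.03301 h⁻¹ = 0.7922 d⁻¹.
10.81·exp(−k·t) = 1.7 → t = ln(10.81/1.7)/k = 201800 s = 56.06 h.

56.1 h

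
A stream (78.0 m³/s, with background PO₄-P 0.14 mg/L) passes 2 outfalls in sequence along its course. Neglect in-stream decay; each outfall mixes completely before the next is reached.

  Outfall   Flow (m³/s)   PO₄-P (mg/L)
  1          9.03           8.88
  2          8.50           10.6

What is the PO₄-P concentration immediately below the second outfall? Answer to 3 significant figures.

1.90 mg/L

After outfall 1: Q = 78.00 + 9.030 = 87.03 m³/s; C = (78.00·0.1400 + 9.030·8.880)/87.03 = 1.047 mg/L.
After outfall 2: Q = 87.03 + 8.500 = 95.53 m³/s; C = (87.03·1.047 + 8.500·10.60)/95.53 = 1.897 mg/L.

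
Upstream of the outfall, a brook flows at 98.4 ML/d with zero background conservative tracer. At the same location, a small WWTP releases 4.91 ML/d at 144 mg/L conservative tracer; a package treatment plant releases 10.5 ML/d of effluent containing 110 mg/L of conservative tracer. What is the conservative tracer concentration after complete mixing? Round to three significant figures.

Flow-weighted average: C = (98.40·0 + 4.910·144.0 + 10.50·110.0) / 113.8 = 1862/113.8 = 16.36 mg/L.

16.4 mg/L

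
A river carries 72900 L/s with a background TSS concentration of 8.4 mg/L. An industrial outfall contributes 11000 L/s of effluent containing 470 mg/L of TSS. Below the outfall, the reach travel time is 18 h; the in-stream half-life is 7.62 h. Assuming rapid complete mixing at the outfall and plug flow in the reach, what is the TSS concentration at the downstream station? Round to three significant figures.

13.4 mg/L

Flow-weighted average: C = (72900·8.400 + 11000·470.0) / 83900 = 5782000/83900 = 68.92 mg/L.
Half-life 7.62 h → k = ln 2 / 7.62 = 0.09096 h⁻¹ = 2.183 d⁻¹.
Applying C = C₀e^(−kt): 68.92 × 0.1945 = 13.40 mg/L.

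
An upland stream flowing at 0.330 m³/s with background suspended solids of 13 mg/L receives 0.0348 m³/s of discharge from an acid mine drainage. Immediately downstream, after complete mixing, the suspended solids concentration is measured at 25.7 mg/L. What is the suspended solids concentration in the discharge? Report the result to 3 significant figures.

146 mg/L

Mass balance: 0.3300·13.00 + 0.03480·Cₑ = 0.3648·25.70
→ Cₑ = (0.3648·25.70 − 0.3300·13.00) / 0.03480 = 146.1 mg/L.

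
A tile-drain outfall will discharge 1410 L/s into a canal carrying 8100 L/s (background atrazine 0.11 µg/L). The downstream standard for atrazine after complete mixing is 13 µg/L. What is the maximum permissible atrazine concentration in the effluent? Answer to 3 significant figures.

87.0 µg/L

At the limit, (Qr·Cr + Qe·Cₑ)/(Qr + Qe) = 13:
Cₑ = (9510·13 − 8100·0.1100) / 1410 = 87.05 µg/L.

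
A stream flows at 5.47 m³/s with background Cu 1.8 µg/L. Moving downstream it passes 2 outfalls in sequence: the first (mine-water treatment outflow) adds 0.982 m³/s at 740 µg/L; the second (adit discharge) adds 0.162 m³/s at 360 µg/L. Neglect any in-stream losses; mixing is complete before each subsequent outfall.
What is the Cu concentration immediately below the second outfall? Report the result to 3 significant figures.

After outfall 1: Q = 5.470 + 0.9820 = 6.452 m³/s; C = (5.470·1.800 + 0.9820·740.0)/6.452 = 114.2 µg/L.
After outfall 2: Q = 6.452 + 0.1620 = 6.614 m³/s; C = (6.452·114.2 + 0.1620·360.0)/6.614 = 120.2 µg/L.

120 µg/L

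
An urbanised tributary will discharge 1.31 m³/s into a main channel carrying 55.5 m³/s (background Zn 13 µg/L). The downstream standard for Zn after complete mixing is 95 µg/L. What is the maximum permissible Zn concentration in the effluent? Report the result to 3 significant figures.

3570 µg/L

At the limit, (Qr·Cr + Qe·Cₑ)/(Qr + Qe) = 95:
Cₑ = (56.81·95 − 55.50·13.00) / 1.310 = 3569 µg/L.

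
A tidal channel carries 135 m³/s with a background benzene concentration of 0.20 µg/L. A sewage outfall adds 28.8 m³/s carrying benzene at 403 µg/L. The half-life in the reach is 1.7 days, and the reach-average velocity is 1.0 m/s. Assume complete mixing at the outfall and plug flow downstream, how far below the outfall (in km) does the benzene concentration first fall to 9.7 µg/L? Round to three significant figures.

422 km

Mass balance: C = (135.0·0.2000 + 28.80·403.0) / 163.8 = 11630/163.8 = 71.02 µg/L.
Half-life 1.7 d → k = ln 2 / 1.7 = 0.4077 d⁻¹.
Set 71.02·exp(−k·t) = 9.7 → t = ln(71.02/9.7)/k = 421900 s = 117.2 h.
Distance = v·t = 1.0·421900 = 421900 m = 421.9 km.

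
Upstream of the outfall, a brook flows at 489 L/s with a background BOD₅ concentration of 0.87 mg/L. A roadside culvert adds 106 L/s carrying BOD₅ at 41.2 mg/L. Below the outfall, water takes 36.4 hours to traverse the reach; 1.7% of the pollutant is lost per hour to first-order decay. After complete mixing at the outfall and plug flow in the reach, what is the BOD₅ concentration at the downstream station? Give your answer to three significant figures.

4.32 mg/L

Conservation of mass: C = (489.0·0.8700 + 106.0·41.20) / 595.0 = 4793/595.0 = 8.055 mg/L.
1.7%/h lost → k = −ln(1 − 0.017) = 0.01715 h⁻¹.
Decay over the reach: 8.055·exp(−kt) = 8.055·0.5357 = 4.315 mg/L.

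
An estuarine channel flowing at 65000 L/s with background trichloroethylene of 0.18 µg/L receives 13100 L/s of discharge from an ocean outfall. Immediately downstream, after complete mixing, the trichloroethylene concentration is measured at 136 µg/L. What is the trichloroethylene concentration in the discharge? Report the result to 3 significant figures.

Mass balance: 65000·0.1800 + 13100·Cₑ = 78100·136.0
→ Cₑ = (78100·136.0 − 65000·0.1800) / 13100 = 809.9 µg/L.

810 µg/L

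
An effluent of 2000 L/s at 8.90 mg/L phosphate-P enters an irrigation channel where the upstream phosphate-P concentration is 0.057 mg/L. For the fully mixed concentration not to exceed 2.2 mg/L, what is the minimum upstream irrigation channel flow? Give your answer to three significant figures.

6250 L/s

Set C_mix = 2.2: (Q·0.05700 + 2000·8.900) / (Q + 2000) = 2.2
→ Q = 2000·(8.900 − 2.2)/(2.2 − 0.05700) = 6253 L/s.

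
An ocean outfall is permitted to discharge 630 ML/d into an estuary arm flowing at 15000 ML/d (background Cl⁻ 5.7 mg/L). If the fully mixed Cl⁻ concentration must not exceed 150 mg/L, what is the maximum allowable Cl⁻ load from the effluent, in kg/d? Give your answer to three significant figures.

2260000 kg/d

Mass balance at the limit: 15000·5.700 + 630.0·Cₑ = 15630·150 → Cₑ = 3586 mg/L.
630.0 ML/d = 7.292 m³/s. Load = 7.292 m³/s × 3586 g/m³ × 86 400 s/d = 2259000 kg/d.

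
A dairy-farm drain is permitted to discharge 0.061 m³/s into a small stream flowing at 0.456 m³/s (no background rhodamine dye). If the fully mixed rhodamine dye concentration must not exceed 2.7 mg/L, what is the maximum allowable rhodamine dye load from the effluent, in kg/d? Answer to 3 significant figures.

Mass balance at the limit: 0.4560·0 + 0.06100·Cₑ = 0.5170·2.7 → Cₑ = 22.88 mg/L.
Load = 0.06100 m³/s × 22.88 g/m³ × 86 400 s/d = 120.6 kg/d.

121 kg/d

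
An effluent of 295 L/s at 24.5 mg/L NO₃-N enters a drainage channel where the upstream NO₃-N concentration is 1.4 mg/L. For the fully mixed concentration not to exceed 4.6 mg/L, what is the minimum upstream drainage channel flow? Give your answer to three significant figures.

Set C_mix = 4.6: (Q·1.400 + 295.0·24.50) / (Q + 295.0) = 4.6
→ Q = 295.0·(24.50 − 4.6)/(4.6 − 1.400) = 1835 L/s.

1830 L/s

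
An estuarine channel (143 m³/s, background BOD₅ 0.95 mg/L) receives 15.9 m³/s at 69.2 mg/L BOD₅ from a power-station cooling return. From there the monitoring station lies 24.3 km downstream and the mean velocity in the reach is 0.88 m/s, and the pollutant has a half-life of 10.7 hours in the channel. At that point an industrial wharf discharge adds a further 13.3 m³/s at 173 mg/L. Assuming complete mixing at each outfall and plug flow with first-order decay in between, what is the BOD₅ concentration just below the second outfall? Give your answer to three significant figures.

17.7 mg/L

After mixing, C = (143.0·0.9500 + 15.90·69.20) / 158.9 = 1236/158.9 = 7.779 mg/L; combined flow 158.9 m³/s.
Travel time t = 24.3·1000 / 0.88 = 27610 s = 7.670 h.
Half-life 10.7 h → k = ln 2 / 10.7 = 0.06478 h⁻¹ = 1.555 d⁻¹.
After decay, C = 7.779 × e^(−kt) = 7.779 × 0.6084 = 4.733 mg/L.
Second outfall: C = (158.9·4.733 + 13.30·173.0)/172.2 = 17.73 mg/L.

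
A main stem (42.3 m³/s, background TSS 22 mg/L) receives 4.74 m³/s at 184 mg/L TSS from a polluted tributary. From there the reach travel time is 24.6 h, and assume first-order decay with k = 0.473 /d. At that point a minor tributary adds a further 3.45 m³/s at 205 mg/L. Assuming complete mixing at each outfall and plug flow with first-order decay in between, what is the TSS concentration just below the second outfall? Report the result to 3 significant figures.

36.0 mg/L

Flow-weighted average: C = (42.30·22.00 + 4.740·184.0) / 47.04 = 1803/47.04 = 38.32 mg/L; combined flow 47.04 m³/s.
Decay over the reach: 38.32·exp(−kt) = 38.32·0.6158 = 23.60 mg/L.
At the second outfall, C = (47.04·23.60 + 3.450·205.0) / (47.04 + 3.450) = 36.00 mg/L.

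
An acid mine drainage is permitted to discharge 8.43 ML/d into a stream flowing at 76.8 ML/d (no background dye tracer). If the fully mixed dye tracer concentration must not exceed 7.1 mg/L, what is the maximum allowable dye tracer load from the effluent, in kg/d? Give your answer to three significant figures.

605 kg/d

Mass balance at the limit: 76.80·0 + 8.430·Cₑ = 85.23·7.1 → Cₑ = 71.78 mg/L.
8.430 ML/d = 0.09757 m³/s. Load = 0.09757 m³/s × 71.78 g/m³ × 86 400 s/d = 605.1 kg/d.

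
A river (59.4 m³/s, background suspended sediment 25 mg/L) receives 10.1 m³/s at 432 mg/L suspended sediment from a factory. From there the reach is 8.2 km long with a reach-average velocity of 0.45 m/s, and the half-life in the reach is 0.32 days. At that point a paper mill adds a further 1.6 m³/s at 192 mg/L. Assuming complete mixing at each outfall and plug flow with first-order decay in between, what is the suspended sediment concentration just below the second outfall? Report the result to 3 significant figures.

56.4 mg/L

Flow-weighted average: C = (59.40·25.00 + 10.10·432.0) / 69.50 = 5848/69.50 = 84.15 mg/L; combined flow 69.50 m³/s.
Travel time t = 8.2·1000 / 0.45 = 18220 s = 5.062 h.
Half-life 0.32 d → k = ln 2 / 0.32 = 2.166 d⁻¹.
Applying C = C₀e^(−kt): 84.15 × 0.6333 = 53.29 mg/L.
Second outfall: C = (69.50·53.29 + 1.600·192.0)/71.10 = 56.41 mg/L.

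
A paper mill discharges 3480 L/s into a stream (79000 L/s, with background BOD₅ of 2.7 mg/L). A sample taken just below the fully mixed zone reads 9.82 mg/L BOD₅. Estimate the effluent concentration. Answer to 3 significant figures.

171 mg/L

Mass balance: 79000·2.700 + 3480·Cₑ = 82480·9.820
→ Cₑ = (82480·9.820 − 79000·2.700) / 3480 = 171.5 mg/L.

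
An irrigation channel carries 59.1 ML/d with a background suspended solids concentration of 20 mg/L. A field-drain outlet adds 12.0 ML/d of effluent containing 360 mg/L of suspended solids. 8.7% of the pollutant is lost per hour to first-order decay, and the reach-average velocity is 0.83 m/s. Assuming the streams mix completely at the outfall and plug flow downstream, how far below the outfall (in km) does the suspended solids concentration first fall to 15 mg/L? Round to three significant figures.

53.9 km

Conservation of mass: C = (59.10·20.00 + 12.00·360.0) / 71.10 = 5502/71.10 = 77.38 mg/L.
8.7%/h lost → k = −ln(1 − 0.087) = 0.09102 h⁻¹.
Set 77.38·exp(−k·t) = 15 → t = ln(77.38/15)/k = 64890 s = 18.03 h.
Distance = v·t = 0.83·64890 = 53860 m = 53.86 km.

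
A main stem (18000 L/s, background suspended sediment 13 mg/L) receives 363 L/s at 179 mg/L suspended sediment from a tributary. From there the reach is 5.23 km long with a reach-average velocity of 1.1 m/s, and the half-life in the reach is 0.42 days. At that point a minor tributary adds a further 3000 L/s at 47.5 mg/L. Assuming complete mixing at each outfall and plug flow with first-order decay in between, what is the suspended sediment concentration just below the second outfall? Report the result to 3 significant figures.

19.5 mg/L

Mixed concentration C = ΣQC/ΣQ = (18000·13.00 + 363.0·179.0) / 18360 = 299000/18360 = 16.28 mg/L; combined flow 18360 L/s.
Travel time t = 5.23·1000 / 1.1 = 4755 s = 1.321 h.
Half-life 0.42 d → k = ln 2 / 0.42 = 1.650 d⁻¹.
After decay, C = 16.28 × e^(−kt) = 16.28 × 0.9132 = 14.87 mg/L.
Second outfall: C = (18360·14.87 + 3000·47.50)/21360 = 19.45 mg/L.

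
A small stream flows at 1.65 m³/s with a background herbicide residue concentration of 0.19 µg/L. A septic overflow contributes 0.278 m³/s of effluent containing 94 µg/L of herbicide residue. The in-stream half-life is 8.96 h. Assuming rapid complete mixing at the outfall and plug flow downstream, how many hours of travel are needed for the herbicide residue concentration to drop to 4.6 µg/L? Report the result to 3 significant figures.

Mass balance: C = (1.650·0.1900 + 0.2780·94.00) / 1.928 = 26.45/1.928 = 13.72 µg/L.
Half-life 8.96 h → k = ln 2 / 8.96 = 0.07736 h⁻¹ = 1.857 d⁻¹.
13.72·exp(−k·t) = 4.6 → t = ln(13.72/4.6)/k = 50840 s = 14.12 h.

14.1 h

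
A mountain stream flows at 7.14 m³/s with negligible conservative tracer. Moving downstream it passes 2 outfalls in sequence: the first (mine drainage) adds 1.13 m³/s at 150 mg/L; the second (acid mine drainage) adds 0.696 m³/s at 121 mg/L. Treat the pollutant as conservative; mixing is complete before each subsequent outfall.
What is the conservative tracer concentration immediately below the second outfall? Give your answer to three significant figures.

Below outfall 1: Q → 8.270 m³/s, C = (7.140·0 + 1.130·150.0)/8.270 = 20.50 mg/L.
Below outfall 2: Q → 8.966 m³/s, C = (8.270·20.50 + 0.6960·121.0)/8.966 = 28.30 mg/L.

28.3 mg/L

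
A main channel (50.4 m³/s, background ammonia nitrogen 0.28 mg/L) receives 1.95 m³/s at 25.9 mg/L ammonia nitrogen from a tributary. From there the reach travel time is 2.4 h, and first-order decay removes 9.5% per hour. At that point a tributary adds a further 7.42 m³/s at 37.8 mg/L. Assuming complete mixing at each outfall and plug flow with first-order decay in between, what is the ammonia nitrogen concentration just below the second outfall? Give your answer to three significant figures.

Mixed concentration C = ΣQC/ΣQ = (50.40·0.2800 + 1.950·25.90) / 52.35 = 64.62/52.35 = 1.234 mg/L; combined flow 52.35 m³/s.
9.5%/h lost → k = −ln(1 − 0.095) = 0.09982 h⁻¹.
After decay, C = 1.234 × e^(−kt) = 1.234 × 0.7870 = 0.9714 mg/L.
Second outfall: C = (52.35·0.9714 + 7.420·37.80)/59.77 = 5.543 mg/L.

5.54 mg/L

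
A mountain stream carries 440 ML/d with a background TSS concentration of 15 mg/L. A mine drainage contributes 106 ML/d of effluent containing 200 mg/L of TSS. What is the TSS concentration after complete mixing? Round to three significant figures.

Flow-weighted average: C = (440.0·15.00 + 106.0·200.0) / 546.0 = 27800/546.0 = 50.92 mg/L.

50.9 mg/L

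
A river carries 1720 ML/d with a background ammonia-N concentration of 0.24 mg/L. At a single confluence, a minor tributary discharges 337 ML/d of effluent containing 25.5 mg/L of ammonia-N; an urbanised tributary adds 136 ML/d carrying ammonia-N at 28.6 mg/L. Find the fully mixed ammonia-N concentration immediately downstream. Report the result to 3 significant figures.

Mixed concentration C = ΣQC/ΣQ = (1720·0.2400 + 337.0·25.50 + 136.0·28.60) / 2193 = 12900/2193 = 5.880 mg/L.

5.88 mg/L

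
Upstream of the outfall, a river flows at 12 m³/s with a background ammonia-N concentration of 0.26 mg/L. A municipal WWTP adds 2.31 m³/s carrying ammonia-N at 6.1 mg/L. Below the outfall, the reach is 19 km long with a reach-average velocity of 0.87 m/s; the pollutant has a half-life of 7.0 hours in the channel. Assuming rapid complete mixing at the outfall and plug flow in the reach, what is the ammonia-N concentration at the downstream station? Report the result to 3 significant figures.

0.660 mg/L

Mixed concentration C = ΣQC/ΣQ = (12.00·0.2600 + 2.310·6.100) / 14.31 = 17.21/14.31 = 1.203 mg/L.
Travel time t = 19·1000 / 0.87 = 21840 s = 6.066 h.
Half-life 7.0 h → k = ln 2 / 7.0 = 0.09902 h⁻¹ = 2.377 d⁻¹.
After decay, C = 1.203 × e^(−kt) = 1.203 × 0.5484 = 0.6596 mg/L.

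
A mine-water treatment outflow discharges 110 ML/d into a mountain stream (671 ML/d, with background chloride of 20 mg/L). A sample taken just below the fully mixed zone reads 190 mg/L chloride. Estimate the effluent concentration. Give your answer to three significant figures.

1230 mg/L

Mass balance: 671.0·20.00 + 110.0·Cₑ = 781.0·190.0
→ Cₑ = (781.0·190.0 − 671.0·20.00) / 110.0 = 1227 mg/L.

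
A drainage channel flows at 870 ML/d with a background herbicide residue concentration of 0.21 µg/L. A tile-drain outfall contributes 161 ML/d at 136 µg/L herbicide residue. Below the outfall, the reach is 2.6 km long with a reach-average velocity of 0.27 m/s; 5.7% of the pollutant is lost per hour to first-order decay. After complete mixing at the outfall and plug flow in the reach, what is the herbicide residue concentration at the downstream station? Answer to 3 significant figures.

18.3 µg/L

Flow-weighted average: C = (870.0·0.2100 + 161.0·136.0) / 1031 = 22080/1031 = 21.41 µg/L.
Travel time t = 2.6·1000 / 0.27 = 9630 s = 2.675 h.
5.7%/h lost → k = −ln(1 − 0.057) = 0.05869 h⁻¹.
Decay over the reach: 21.41·exp(−kt) = 21.41·0.8547 = 18.30 µg/L.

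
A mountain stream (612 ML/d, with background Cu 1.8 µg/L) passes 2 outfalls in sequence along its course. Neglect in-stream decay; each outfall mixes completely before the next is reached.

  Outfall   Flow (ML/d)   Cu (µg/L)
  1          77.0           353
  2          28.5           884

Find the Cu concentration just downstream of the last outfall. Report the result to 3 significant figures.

74.5 µg/L

Outfall 1: combined Q = 689.0 ML/d; C = (612.0·1.800 + 77.00·353.0)/689.0 = 41.05 µg/L.
Outfall 2: combined Q = 717.5 ML/d; C = (689.0·41.05 + 28.50·884.0)/717.5 = 74.53 µg/L.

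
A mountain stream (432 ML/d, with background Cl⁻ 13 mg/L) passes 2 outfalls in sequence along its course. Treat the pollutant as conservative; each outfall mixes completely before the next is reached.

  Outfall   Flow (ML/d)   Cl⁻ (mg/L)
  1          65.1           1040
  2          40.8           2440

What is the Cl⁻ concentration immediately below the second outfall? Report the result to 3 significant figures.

321 mg/L

After outfall 1: Q = 432.0 + 65.10 = 497.1 ML/d; C = (432.0·13.00 + 65.10·1040)/497.1 = 147.5 mg/L.
After outfall 2: Q = 497.1 + 40.80 = 537.9 ML/d; C = (497.1·147.5 + 40.80·2440)/537.9 = 321.4 mg/L.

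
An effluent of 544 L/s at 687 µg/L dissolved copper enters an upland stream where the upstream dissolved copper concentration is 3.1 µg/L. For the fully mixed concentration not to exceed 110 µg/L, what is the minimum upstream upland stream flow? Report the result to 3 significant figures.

Set C_mix = 110: (Q·3.100 + 544.0·687.0) / (Q + 544.0) = 110
→ Q = 544.0·(687.0 − 110)/(110 − 3.100) = 2936 L/s.

2940 L/s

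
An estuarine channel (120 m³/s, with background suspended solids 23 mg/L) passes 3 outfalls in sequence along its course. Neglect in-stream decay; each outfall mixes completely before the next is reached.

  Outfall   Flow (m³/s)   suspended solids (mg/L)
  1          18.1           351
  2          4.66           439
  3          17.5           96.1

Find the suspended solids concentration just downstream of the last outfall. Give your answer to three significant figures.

80.1 mg/L

Outfall 1: combined Q = 138.1 m³/s; C = (120.0·23.00 + 18.10·351.0)/138.1 = 65.99 mg/L.
Outfall 2: combined Q = 142.8 m³/s; C = (138.1·65.99 + 4.660·439.0)/142.8 = 78.17 mg/L.
Outfall 3: combined Q = 160.3 m³/s; C = (142.8·78.17 + 17.50·96.10)/160.3 = 80.12 mg/L.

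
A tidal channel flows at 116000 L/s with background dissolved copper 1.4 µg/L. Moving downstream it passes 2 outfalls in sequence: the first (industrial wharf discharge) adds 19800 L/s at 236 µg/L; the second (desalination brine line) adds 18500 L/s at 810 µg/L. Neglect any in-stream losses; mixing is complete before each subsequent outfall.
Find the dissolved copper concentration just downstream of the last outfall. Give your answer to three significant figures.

Below outfall 1: Q → 135800 L/s, C = (116000·1.400 + 19800·236.0)/135800 = 35.61 µg/L.
Below outfall 2: Q → 154300 L/s, C = (135800·35.61 + 18500·810.0)/154300 = 128.5 µg/L.

128 µg/L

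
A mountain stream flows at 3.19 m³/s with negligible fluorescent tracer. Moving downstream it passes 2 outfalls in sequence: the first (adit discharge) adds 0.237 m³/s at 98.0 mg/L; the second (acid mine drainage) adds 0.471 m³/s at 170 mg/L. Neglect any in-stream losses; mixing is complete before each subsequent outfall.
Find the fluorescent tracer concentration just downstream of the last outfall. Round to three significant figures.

Outfall 1: combined Q = 3.427 m³/s; C = (3.190·0 + 0.2370·98.00)/3.427 = 6.777 mg/L.
Outfall 2: combined Q = 3.898 m³/s; C = (3.427·6.777 + 0.4710·170.0)/3.898 = 26.50 mg/L.

26.5 mg/L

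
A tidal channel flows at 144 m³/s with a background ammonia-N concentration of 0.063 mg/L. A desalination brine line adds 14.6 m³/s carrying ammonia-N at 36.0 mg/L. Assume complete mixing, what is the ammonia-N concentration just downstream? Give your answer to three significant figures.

3.37 mg/L

Flow-weighted average: C = (144.0·0.06300 + 14.60·36.00) / 158.6 = 534.7/158.6 = 3.371 mg/L.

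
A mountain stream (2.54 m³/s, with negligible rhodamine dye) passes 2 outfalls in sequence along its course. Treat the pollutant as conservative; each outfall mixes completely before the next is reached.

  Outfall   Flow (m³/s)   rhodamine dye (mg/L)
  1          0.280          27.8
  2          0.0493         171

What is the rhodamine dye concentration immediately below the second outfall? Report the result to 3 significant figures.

After outfall 1: Q = 2.540 + 0.2800 = 2.820 m³/s; C = (2.540·0 + 0.2800·27.80)/2.820 = 2.760 mg/L.
After outfall 2: Q = 2.820 + 0.04930 = 2.869 m³/s; C = (2.820·2.760 + 0.04930·171.0)/2.869 = 5.651 mg/L.

5.65 mg/L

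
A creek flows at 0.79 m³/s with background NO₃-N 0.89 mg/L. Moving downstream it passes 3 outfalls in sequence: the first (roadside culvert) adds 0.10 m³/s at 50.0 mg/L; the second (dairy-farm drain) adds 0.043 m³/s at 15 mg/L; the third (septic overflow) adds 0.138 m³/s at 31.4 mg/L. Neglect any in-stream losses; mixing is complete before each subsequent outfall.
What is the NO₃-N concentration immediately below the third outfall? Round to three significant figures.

9.97 mg/L

Below outfall 1: Q → 0.8900 m³/s, C = (0.7900·0.8900 + 0.1000·50.00)/0.8900 = 6.408 mg/L.
Below outfall 2: Q → 0.9330 m³/s, C = (0.8900·6.408 + 0.04300·15.00)/0.9330 = 6.804 mg/L.
Below outfall 3: Q → 1.071 m³/s, C = (0.9330·6.804 + 0.1380·31.40)/1.071 = 9.973 mg/L.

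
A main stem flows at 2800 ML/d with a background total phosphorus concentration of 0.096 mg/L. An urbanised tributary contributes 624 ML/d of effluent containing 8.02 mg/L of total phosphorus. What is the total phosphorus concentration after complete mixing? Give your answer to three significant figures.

Mixed concentration C = ΣQC/ΣQ = (2800·0.09600 + 624.0·8.020) / 3424 = 5273/3424 = 1.540 mg/L.

1.54 mg/L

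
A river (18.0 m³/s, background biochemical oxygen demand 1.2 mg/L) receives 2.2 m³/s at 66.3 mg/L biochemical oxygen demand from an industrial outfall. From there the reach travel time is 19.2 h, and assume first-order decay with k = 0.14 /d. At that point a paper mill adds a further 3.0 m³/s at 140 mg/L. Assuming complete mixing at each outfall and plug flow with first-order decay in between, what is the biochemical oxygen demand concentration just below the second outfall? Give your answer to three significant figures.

24.6 mg/L

Mass balance: C = (18.00·1.200 + 2.200·66.30) / 20.20 = 167.5/20.20 = 8.290 mg/L; combined flow 20.20 m³/s.
First-order decay: C = 8.290·exp(−k·t) = 8.290·0.8940 = 7.412 mg/L.
Second outfall: C = (20.20·7.412 + 3.000·140.0)/23.20 = 24.56 mg/L.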